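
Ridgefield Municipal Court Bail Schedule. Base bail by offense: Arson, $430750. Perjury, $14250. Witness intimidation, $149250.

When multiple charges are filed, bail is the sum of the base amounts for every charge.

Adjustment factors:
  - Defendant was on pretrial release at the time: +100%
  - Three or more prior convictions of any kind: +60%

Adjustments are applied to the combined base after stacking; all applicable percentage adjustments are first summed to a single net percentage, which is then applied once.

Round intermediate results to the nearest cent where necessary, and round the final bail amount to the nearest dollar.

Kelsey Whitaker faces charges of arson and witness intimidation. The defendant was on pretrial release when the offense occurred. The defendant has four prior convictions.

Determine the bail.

$1508000

Base amounts from the schedule: arson $430750; witness intimidation $149250.
Stacking rule: sum of all bases. $430750 + $149250 = $580000.
Net percentage adjustment: +100% +60% = +160%. $580000 × 2.6 = $1508000.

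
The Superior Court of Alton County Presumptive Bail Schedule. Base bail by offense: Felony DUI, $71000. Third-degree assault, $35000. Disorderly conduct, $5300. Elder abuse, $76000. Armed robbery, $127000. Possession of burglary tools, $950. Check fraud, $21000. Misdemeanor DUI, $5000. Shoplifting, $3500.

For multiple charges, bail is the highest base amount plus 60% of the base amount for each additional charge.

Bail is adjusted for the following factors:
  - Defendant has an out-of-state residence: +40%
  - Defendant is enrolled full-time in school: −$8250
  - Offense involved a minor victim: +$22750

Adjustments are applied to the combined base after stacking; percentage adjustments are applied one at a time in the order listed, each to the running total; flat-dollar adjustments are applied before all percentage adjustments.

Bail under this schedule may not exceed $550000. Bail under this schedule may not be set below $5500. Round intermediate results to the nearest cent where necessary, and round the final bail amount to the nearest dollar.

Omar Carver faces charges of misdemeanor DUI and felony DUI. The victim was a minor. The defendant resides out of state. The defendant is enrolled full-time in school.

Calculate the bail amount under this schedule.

$123900

Base amounts from the schedule: misdemeanor DUI $5000; felony DUI $71000.
Stacking rule: highest base plus 60% of each additional charge. Highest is felony DUI at $71000. Additional: $5000 × 60% = $3000. Combined base = $71000 + $3000 = $74000.
Defendant is enrolled full-time in school (−$8250 flat): $74000 − $8250 = $65750.
Offense involved a minor victim (+$22750 flat): $65750 + $22750 = $88500.
Defendant has an out-of-state residence (+40%): $88500 × 1.4 = $123900.
$123900 is within the $550000 maximum.
$123900 is at or above the $5500 minimum.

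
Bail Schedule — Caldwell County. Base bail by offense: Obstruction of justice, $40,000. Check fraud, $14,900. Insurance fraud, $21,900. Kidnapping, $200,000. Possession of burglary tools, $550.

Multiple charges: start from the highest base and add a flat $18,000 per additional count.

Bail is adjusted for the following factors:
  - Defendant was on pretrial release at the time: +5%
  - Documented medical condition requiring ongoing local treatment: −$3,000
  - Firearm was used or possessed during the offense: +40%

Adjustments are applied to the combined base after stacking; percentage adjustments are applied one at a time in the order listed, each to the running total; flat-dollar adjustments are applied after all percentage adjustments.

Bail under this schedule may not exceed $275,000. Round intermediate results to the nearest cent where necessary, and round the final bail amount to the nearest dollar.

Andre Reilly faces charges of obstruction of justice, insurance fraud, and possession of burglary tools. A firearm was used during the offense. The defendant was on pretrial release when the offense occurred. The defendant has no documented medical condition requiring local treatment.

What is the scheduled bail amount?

$111,720

Base amounts from the schedule: obstruction of justice $40,000; insurance fraud $21,900; possession of burglary tools $550.
Stacking rule: highest base plus $18,000 per additional charge. Highest is obstruction of justice at $40,000; 2 additional charges → +$36,000. Combined base = $76,000.
Defendant was on pretrial release at the time (+5%): $76,000 × 1.05 = $79,800.
Firearm was used or possessed during the offense (+40%): $79,800 × 1.4 = $111,720.
$111,720 is within the $275,000 maximum.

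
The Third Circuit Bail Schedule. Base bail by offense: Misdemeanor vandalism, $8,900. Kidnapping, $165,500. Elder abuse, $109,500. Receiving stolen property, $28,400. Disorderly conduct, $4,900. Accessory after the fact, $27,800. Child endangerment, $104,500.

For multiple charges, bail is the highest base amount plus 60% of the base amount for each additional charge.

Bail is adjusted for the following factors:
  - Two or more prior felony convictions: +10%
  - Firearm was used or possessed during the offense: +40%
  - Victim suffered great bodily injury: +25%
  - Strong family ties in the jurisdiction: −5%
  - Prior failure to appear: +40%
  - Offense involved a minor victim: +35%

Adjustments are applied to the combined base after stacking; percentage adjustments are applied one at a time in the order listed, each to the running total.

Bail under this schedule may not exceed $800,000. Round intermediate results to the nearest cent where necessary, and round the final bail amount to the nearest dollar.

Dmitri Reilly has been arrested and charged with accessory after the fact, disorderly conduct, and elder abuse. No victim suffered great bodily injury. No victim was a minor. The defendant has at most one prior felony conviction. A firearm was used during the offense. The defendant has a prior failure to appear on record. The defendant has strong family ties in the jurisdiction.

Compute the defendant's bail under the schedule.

Base amounts from the schedule: accessory after the fact $27,800; disorderly conduct $4,900; elder abuse $109,500.
Stacking rule: highest base plus 60% of each additional charge. Highest is elder abuse at $109,500. Additional: $27,800 × 60% = $16,680; $4,900 × 60% = $2,940. Combined base = $109,500 + $19,620 = $129,120.
Firearm was used or possessed during the offense (+40%): $129,120 × 1.4 = $180,768.
Strong family ties in the jurisdiction (−5%): $180,768 × 0.95 = $171,729.60.
Prior failure to appear (+40%): $171,729.60 × 1.4 = $240,421.44.
$240,421.44 is within the $800,000 maximum.
Rounded to the nearest dollar: $240,421.

$240,421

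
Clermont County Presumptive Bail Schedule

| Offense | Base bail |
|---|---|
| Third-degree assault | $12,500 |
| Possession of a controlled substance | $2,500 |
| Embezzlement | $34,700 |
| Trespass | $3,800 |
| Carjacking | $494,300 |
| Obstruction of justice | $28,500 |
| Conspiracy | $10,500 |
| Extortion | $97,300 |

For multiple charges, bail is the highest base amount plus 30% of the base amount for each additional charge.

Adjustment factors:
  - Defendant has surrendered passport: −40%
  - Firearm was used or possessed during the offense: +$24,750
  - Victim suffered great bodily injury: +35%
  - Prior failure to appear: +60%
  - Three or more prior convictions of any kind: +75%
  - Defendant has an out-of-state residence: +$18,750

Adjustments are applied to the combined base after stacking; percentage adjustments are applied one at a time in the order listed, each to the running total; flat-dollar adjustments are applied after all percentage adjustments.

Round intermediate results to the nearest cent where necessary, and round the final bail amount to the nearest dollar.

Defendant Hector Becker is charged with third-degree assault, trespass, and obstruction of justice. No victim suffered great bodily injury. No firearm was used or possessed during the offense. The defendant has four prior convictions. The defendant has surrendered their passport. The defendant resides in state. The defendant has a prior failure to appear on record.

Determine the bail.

$56,095

Base amounts from the schedule: third-degree assault $12,500; trespass $3,800; obstruction of justice $28,500.
Stacking rule: highest base plus 30% of each additional charge. Highest is obstruction of justice at $28,500. Additional: $12,500 × 30% = $3,750; $3,800 × 30% = $1,140. Combined base = $28,500 + $4,890 = $33,390.
Defendant has surrendered passport (−40%): $33,390 × 0.6 = $20,034.
Prior failure to appear (+60%): $20,034 × 1.6 = $32,054.40.
Three or more prior convictions of any kind (+75%): $32,054.40 × 1.75 = $56,095.20.
Rounded to the nearest dollar: $56,095.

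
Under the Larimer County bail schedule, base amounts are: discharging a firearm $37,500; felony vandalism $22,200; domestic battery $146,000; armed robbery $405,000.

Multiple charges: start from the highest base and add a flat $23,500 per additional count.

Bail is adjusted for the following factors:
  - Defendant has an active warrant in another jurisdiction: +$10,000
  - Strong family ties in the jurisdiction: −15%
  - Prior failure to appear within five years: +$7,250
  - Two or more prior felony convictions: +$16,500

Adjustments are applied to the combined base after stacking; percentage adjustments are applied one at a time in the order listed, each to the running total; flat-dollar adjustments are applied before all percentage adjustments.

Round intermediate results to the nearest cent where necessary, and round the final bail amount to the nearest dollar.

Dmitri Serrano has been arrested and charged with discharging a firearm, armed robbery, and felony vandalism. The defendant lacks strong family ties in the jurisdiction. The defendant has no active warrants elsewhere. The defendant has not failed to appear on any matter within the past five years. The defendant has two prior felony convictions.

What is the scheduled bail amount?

$468,500

Base amounts from the schedule: discharging a firearm $37,500; armed robbery $405,000; felony vandalism $22,200.
Stacking rule: highest base plus $23,500 per additional charge. Highest is armed robbery at $405,000; 2 additional charges → +$47,000. Combined base = $452,000.
Two or more prior felony convictions (+$16,500 flat): $452,000 + $16,500 = $468,500.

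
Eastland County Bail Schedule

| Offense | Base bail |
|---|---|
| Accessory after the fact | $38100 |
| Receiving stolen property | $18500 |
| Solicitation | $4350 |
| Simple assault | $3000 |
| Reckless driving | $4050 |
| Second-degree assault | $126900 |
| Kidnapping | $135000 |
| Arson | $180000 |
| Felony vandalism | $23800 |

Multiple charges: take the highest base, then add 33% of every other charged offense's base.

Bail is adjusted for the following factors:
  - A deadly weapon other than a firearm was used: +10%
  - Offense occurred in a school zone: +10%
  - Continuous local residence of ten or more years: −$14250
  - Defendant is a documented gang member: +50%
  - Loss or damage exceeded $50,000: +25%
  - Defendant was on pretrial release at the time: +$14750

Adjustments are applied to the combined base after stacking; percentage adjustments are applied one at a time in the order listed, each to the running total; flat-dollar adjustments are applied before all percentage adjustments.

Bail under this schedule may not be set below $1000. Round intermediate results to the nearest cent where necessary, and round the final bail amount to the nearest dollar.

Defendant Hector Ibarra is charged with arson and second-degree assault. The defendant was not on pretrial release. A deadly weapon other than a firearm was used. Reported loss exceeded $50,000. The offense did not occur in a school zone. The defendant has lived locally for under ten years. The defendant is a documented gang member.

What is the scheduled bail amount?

Base amounts from the schedule: arson $180000; second-degree assault $126900.
Stacking rule: highest base plus 33% of each additional charge. Highest is arson at $180000. Additional: $126900 × 33% = $41877. Combined base = $180000 + $41877 = $221877.
A deadly weapon other than a firearm was used (+10%): $221877 × 1.1 = $244064.70.
Defendant is a documented gang member (+50%): $244064.70 × 1.5 = $366097.05.
Loss or damage exceeded $50,000 (+25%): $366097.05 × 1.25 = $457621.31.
$457621.31 is at or above the $1000 minimum.
Rounded to the nearest dollar: $457621.

$457621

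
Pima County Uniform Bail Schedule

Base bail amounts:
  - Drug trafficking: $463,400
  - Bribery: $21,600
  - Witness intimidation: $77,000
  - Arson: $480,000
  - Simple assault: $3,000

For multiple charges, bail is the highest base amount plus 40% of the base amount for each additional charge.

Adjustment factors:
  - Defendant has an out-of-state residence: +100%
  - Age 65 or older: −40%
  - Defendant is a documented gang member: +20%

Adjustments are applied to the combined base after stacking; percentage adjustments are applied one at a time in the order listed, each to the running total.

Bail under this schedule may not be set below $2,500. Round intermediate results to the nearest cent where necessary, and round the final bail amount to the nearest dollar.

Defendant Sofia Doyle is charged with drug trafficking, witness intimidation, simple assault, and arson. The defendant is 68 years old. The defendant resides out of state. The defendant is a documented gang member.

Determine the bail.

$1,004,198

Base amounts from the schedule: drug trafficking $463,400; witness intimidation $77,000; simple assault $3,000; arson $480,000.
Stacking rule: highest base plus 40% of each additional charge. Highest is arson at $480,000. Additional: $463,400 × 40% = $185,360; $77,000 × 40% = $30,800; $3,000 × 40% = $1,200. Combined base = $480,000 + $217,360 = $697,360.
Defendant has an out-of-state residence (+100%): $697,360 × 2 = $1,394,720.
Age 65 or older (−40%): $1,394,720 × 0.6 = $836,832.
Defendant is a documented gang member (+20%): $836,832 × 1.2 = $1,004,198.40.
$1,004,198.40 is at or above the $2,500 minimum.
Rounded to the nearest dollar: $1,004,198.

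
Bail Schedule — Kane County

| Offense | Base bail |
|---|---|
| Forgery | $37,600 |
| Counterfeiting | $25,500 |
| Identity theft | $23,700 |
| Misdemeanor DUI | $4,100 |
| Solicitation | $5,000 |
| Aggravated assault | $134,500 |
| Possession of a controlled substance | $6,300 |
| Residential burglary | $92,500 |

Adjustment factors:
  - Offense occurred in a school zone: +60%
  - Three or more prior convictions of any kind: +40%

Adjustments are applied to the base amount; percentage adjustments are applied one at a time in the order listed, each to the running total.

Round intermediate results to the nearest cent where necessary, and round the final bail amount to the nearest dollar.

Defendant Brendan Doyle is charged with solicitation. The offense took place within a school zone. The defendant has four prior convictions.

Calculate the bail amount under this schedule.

Base amounts from the schedule: solicitation $5,000.
Single charge. Combined base = $5,000.
Offense occurred in a school zone (+60%): $5,000 × 1.6 = $8,000.
Three or more prior convictions of any kind (+40%): $8,000 × 1.4 = $11,200.

$11,200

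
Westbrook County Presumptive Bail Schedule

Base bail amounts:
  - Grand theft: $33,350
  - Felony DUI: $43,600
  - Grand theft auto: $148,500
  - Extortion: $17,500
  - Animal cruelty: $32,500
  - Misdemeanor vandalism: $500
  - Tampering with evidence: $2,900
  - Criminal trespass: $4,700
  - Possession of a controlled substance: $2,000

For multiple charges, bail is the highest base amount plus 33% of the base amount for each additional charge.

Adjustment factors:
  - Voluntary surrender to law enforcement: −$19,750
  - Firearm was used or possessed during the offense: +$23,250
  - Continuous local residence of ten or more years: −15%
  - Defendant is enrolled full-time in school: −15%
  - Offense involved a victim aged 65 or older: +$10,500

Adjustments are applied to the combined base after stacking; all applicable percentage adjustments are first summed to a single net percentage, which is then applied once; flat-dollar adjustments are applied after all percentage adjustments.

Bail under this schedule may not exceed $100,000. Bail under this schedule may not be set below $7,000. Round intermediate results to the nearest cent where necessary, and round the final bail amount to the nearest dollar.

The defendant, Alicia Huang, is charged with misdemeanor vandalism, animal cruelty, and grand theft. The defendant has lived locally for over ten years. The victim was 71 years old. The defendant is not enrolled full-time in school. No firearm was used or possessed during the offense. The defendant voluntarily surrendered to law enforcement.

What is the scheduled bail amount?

Base amounts from the schedule: misdemeanor vandalism $500; animal cruelty $32,500; grand theft $33,350.
Stacking rule: highest base plus 33% of each additional charge. Highest is grand theft at $33,350. Additional: $500 × 33% = $165; $32,500 × 33% = $10,725. Combined base = $33,350 + $10,890 = $44,240.
Continuous local residence of ten or more years (−15%): $44,240 × 0.85 = $37,604.
Voluntary surrender to law enforcement (−$19,750 flat): $37,604 − $19,750 = $17,854.
Offense involved a victim aged 65 or older (+$10,500 flat): $17,854 + $10,500 = $28,354.
$28,354 is within the $100,000 maximum.
$28,354 is at or above the $7,000 minimum.

$28,354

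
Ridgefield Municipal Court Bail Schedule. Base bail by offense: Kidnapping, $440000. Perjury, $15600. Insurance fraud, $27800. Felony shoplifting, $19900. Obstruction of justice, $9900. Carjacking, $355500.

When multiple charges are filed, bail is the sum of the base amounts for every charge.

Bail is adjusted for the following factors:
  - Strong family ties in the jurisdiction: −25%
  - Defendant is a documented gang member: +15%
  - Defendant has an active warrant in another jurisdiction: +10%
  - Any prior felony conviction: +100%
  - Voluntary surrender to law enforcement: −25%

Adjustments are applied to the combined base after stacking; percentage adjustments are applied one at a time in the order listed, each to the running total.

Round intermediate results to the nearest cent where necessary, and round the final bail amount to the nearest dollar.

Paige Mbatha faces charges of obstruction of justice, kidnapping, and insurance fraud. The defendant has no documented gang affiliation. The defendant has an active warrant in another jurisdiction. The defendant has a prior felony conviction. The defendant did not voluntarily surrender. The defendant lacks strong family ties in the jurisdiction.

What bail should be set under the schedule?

$1050940

Base amounts from the schedule: obstruction of justice $9900; kidnapping $440000; insurance fraud $27800.
Stacking rule: sum of all bases. $9900 + $440000 + $27800 = $477700.
Defendant has an active warrant in another jurisdiction (+10%): $477700 × 1.1 = $525470.
Any prior felony conviction (+100%): $525470 × 2 = $1050940.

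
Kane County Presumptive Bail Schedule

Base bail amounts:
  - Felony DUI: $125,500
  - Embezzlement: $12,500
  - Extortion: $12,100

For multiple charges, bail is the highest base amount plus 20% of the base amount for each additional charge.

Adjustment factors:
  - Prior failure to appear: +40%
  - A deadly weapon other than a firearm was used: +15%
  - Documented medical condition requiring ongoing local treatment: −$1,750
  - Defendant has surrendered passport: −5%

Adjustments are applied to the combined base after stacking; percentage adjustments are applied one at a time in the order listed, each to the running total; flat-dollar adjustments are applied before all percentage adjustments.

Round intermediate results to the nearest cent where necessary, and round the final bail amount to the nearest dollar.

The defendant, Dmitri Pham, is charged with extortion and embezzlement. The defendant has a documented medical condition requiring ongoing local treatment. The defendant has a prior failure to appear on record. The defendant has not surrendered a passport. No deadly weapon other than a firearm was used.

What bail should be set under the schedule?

$18,438

Base amounts from the schedule: extortion $12,100; embezzlement $12,500.
Stacking rule: highest base plus 20% of each additional charge. Highest is embezzlement at $12,500. Additional: $12,100 × 20% = $2,420. Combined base = $12,500 + $2,420 = $14,920.
Documented medical condition requiring ongoing local treatment (−$1,750 flat): $14,920 − $1,750 = $13,170.
Prior failure to appear (+40%): $13,170 × 1.4 = $18,438.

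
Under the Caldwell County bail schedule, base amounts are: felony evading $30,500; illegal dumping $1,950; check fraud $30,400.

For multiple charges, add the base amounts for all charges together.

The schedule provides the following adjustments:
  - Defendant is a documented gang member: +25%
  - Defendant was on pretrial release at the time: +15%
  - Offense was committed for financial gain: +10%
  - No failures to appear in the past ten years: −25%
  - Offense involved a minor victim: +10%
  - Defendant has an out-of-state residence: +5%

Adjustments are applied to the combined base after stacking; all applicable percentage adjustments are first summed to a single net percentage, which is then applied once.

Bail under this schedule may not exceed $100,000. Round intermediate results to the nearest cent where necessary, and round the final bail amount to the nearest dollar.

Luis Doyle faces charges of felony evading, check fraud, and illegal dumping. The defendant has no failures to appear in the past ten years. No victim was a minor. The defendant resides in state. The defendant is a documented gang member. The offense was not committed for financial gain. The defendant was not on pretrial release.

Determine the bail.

$62,850

Base amounts from the schedule: felony evading $30,500; check fraud $30,400; illegal dumping $1,950.
Stacking rule: sum of all bases. $30,500 + $30,400 + $1,950 = $62,850.
Net percentage adjustment: +25% −25% = +0%. $62,850 × 1 = $62,850.
$62,850 is within the $100,000 maximum.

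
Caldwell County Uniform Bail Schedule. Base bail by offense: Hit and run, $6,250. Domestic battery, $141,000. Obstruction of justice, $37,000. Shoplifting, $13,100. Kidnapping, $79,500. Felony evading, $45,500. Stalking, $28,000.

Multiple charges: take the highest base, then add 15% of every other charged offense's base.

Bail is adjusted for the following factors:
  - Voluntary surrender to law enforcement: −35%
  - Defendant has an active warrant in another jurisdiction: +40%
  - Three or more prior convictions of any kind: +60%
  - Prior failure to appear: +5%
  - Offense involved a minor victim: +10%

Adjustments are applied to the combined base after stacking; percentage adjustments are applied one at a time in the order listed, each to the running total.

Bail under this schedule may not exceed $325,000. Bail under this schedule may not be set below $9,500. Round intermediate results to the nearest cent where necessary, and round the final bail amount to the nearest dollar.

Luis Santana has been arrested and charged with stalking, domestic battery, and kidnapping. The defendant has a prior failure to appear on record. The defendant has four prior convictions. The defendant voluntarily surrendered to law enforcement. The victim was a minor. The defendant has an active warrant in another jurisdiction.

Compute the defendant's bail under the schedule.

Base amounts from the schedule: stalking $28,000; domestic battery $141,000; kidnapping $79,500.
Stacking rule: highest base plus 15% of each additional charge. Highest is domestic battery at $141,000. Additional: $28,000 × 15% = $4,200; $79,500 × 15% = $11,925. Combined base = $141,000 + $16,125 = $157,125.
Voluntary surrender to law enforcement (−35%): $157,125 × 0.65 = $102,131.25.
Defendant has an active warrant in another jurisdiction (+40%): $102,131.25 × 1.4 = $142,983.75.
Three or more prior convictions of any kind (+60%): $142,983.75 × 1.6 = $228,774.
Prior failure to appear (+5%): $228,774 × 1.05 = $240,212.70.
Offense involved a minor victim (+10%): $240,212.70 × 1.1 = $264,233.97.
$264,233.97 is within the $325,000 maximum.
$264,233.97 is at or above the $9,500 minimum.
Rounded to the nearest dollar: $264,234.

$264,234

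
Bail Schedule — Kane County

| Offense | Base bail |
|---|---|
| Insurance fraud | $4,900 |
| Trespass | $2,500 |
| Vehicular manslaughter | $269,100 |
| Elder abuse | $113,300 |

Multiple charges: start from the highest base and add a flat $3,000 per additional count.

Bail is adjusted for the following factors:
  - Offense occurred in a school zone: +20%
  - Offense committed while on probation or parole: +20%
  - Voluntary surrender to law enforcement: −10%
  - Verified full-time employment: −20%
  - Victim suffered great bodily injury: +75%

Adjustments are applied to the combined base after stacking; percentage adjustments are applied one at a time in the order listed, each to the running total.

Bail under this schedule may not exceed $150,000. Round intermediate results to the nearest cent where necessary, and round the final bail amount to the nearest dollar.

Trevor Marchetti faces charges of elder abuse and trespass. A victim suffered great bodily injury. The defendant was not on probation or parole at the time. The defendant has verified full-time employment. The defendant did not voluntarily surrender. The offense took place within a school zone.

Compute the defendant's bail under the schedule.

Base amounts from the schedule: elder abuse $113,300; trespass $2,500.
Stacking rule: highest base plus $3,000 per additional charge. Highest is elder abuse at $113,300; 1 additional charge → +$3,000. Combined base = $116,300.
Offense occurred in a school zone (+20%): $116,300 × 1.2 = $139,560.
Verified full-time employment (−20%): $139,560 × 0.8 = $111,648.
Victim suffered great bodily injury (+75%): $111,648 × 1.75 = $195,384.
Result $195,384 exceeds the maximum of $150,000; bail is capped at $150,000.

$150,000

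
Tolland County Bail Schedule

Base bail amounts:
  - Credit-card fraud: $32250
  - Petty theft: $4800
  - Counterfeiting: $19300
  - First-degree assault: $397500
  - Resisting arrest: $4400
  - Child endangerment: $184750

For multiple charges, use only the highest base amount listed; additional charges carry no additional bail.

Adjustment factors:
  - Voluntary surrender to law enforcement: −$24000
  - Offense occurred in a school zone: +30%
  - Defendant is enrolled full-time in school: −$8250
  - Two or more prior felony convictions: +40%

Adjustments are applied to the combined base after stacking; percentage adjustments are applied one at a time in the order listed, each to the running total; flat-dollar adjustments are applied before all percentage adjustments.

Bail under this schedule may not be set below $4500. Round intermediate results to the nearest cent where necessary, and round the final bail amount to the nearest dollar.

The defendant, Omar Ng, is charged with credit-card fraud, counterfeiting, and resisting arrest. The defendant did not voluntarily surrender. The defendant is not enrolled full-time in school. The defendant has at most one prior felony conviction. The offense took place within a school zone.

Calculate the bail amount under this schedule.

$41925

Base amounts from the schedule: credit-card fraud $32250; counterfeiting $19300; resisting arrest $4400.
Stacking rule: use the highest base only. Highest is credit-card fraud at $32250. Combined base = $32250.
Offense occurred in a school zone (+30%): $32250 × 1.3 = $41925.
$41925 is at or above the $4500 minimum.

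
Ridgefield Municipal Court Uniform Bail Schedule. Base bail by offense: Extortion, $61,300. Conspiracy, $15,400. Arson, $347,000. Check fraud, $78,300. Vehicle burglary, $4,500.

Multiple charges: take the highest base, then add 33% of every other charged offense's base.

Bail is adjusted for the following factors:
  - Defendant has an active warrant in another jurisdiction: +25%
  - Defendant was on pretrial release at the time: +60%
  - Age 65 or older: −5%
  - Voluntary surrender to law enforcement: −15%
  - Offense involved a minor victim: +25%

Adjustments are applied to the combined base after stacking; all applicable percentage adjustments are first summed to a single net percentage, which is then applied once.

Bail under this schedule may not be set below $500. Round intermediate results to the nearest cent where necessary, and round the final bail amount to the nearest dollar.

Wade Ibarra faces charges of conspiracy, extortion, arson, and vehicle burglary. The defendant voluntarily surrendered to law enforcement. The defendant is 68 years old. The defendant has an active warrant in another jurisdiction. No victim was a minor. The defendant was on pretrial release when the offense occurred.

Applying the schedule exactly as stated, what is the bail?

Base amounts from the schedule: conspiracy $15,400; extortion $61,300; arson $347,000; vehicle burglary $4,500.
Stacking rule: highest base plus 33% of each additional charge. Highest is arson at $347,000. Additional: $15,400 × 33% = $5,082; $61,300 × 33% = $20,229; $4,500 × 33% = $1,485. Combined base = $347,000 + $26,796 = $373,796.
Net percentage adjustment: +25% +60% −5% −15% = +65%. $373,796 × 1.65 = $616,763.40.
$616,763.40 is at or above the $500 minimum.
Rounded to the nearest dollar: $616,763.

$616,763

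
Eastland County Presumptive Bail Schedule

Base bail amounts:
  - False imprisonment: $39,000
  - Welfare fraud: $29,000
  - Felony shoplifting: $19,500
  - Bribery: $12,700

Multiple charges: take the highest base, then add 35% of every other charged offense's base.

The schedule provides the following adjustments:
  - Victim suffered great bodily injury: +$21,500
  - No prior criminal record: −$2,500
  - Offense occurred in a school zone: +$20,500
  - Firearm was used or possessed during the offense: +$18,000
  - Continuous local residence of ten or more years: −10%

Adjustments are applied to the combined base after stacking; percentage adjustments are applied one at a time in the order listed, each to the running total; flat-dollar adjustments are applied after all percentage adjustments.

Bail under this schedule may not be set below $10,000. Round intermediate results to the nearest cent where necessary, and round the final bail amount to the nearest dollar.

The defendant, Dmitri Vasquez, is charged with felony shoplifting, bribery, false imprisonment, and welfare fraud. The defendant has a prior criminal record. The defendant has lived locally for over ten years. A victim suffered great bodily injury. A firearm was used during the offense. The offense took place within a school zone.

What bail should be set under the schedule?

$114,378

Base amounts from the schedule: felony shoplifting $19,500; bribery $12,700; false imprisonment $39,000; welfare fraud $29,000.
Stacking rule: highest base plus 35% of each additional charge. Highest is false imprisonment at $39,000. Additional: $19,500 × 35% = $6,825; $12,700 × 35% = $4,445; $29,000 × 35% = $10,150. Combined base = $39,000 + $21,420 = $60,420.
Continuous local residence of ten or more years (−10%): $60,420 × 0.9 = $54,378.
Victim suffered great bodily injury (+$21,500 flat): $54,378 + $21,500 = $75,878.
Offense occurred in a school zone (+$20,500 flat): $75,878 + $20,500 = $96,378.
Firearm was used or possessed during the offense (+$18,000 flat): $96,378 + $18,000 = $114,378.
$114,378 is at or above the $10,000 minimum.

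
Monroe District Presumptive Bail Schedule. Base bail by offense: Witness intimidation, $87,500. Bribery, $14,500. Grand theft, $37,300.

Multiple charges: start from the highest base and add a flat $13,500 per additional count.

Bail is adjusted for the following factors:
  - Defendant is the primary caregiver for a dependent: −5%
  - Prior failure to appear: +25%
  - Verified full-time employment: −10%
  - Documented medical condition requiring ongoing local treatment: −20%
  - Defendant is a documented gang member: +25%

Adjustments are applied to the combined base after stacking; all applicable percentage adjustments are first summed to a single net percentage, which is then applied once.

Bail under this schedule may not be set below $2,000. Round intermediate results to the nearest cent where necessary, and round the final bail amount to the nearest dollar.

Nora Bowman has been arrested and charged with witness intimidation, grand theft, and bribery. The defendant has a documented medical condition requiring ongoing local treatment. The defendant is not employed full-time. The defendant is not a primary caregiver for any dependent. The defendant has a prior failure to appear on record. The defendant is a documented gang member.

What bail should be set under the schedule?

$148,850

Base amounts from the schedule: witness intimidation $87,500; grand theft $37,300; bribery $14,500.
Stacking rule: highest base plus $13,500 per additional charge. Highest is witness intimidation at $87,500; 2 additional charges → +$27,000. Combined base = $114,500.
Net percentage adjustment: +25% −20% +25% = +30%. $114,500 × 1.3 = $148,850.
$148,850 is at or above the $2,000 minimum.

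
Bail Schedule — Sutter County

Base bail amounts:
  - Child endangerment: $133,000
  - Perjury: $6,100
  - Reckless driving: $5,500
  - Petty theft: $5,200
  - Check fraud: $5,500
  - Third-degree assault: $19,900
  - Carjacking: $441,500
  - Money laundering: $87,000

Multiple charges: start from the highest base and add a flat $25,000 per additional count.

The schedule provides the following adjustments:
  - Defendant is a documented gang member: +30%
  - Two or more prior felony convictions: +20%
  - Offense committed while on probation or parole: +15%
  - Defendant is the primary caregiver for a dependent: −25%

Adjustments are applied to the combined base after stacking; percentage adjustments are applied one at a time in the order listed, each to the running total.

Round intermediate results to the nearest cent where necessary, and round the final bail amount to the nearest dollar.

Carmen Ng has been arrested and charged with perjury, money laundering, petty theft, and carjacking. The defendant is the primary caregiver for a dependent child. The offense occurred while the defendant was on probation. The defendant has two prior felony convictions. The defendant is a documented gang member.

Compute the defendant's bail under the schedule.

$694,951

Base amounts from the schedule: perjury $6,100; money laundering $87,000; petty theft $5,200; carjacking $441,500.
Stacking rule: highest base plus $25,000 per additional charge. Highest is carjacking at $441,500; 3 additional charges → +$75,000. Combined base = $516,500.
Defendant is a documented gang member (+30%): $516,500 × 1.3 = $671,450.
Two or more prior felony convictions (+20%): $671,450 × 1.2 = $805,740.
Offense committed while on probation or parole (+15%): $805,740 × 1.15 = $926,601.
Defendant is the primary caregiver for a dependent (−25%): $926,601 × 0.75 = $694,950.75.
Rounded to the nearest dollar: $694,951.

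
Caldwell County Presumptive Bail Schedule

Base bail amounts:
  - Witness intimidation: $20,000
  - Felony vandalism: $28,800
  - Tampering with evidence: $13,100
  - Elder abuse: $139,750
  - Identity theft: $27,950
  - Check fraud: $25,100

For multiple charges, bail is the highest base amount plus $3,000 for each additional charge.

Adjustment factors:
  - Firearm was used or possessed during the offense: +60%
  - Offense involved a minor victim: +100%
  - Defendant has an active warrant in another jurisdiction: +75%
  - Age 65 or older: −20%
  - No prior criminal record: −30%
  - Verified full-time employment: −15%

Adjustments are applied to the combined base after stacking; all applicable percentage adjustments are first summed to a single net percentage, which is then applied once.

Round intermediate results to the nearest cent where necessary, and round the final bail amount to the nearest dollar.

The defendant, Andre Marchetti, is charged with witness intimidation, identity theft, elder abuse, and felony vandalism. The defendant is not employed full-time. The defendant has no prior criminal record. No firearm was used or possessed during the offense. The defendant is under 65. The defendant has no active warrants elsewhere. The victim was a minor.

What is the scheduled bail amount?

$252,875

Base amounts from the schedule: witness intimidation $20,000; identity theft $27,950; elder abuse $139,750; felony vandalism $28,800.
Stacking rule: highest base plus $3,000 per additional charge. Highest is elder abuse at $139,750; 3 additional charges → +$9,000. Combined base = $148,750.
Net percentage adjustment: +100% −30% = +70%. $148,750 × 1.7 = $252,875.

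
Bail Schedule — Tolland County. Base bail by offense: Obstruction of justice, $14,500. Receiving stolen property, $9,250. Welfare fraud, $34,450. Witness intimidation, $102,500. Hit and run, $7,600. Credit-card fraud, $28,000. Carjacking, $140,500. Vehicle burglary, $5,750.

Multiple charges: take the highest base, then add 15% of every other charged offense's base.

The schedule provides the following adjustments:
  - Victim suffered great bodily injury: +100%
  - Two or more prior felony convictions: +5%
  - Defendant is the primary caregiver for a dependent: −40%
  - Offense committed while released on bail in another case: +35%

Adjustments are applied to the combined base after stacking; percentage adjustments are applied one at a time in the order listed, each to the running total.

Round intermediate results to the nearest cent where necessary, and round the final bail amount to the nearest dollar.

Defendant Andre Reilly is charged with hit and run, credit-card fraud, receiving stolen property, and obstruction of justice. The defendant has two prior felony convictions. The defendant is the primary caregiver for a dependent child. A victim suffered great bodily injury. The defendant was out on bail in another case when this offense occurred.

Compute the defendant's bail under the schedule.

Base amounts from the schedule: hit and run $7,600; credit-card fraud $28,000; receiving stolen property $9,250; obstruction of justice $14,500.
Stacking rule: highest base plus 15% of each additional charge. Highest is credit-card fraud at $28,000. Additional: $7,600 × 15% = $1,140; $9,250 × 15% = $1,387.50; $14,500 × 15% = $2,175. Combined base = $28,000 + $4,702.50 = $32,702.50.
Victim suffered great bodily injury (+100%): $32,702.50 × 2 = $65,405.
Two or more prior felony convictions (+5%): $65,405 × 1.05 = $68,675.25.
Defendant is the primary caregiver for a dependent (−40%): $68,675.25 × 0.6 = $41,205.15.
Offense committed while released on bail in another case (+35%): $41,205.15 × 1.35 = $55,626.95.
Rounded to the nearest dollar: $55,627.

$55,627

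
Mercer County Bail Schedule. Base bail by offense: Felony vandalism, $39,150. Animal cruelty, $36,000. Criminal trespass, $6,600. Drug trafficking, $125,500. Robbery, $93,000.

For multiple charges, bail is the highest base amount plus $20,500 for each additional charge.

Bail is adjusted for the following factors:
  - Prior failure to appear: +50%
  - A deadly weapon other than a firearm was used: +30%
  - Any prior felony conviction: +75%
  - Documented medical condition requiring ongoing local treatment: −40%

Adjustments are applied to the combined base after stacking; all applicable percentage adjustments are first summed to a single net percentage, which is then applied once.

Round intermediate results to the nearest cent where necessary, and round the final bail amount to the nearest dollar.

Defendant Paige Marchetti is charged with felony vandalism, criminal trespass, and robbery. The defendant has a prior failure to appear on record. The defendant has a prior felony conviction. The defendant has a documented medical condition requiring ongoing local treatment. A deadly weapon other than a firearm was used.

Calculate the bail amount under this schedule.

$288,100

Base amounts from the schedule: felony vandalism $39,150; criminal trespass $6,600; robbery $93,000.
Stacking rule: highest base plus $20,500 per additional charge. Highest is robbery at $93,000; 2 additional charges → +$41,000. Combined base = $134,000.
Net percentage adjustment: +50% +30% +75% −40% = +115%. $134,000 × 2.15 = $288,100.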